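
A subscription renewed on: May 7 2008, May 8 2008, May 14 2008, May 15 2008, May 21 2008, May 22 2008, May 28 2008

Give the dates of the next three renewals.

May 29 2008, Jun 4 2008, Jun 5 2008

Every event lands on a Wednesday or Thursday (gaps cycle 1, 6, 1, 6, 1, 6).
So the schedule is: every Wednesday and Thursday.
Next Thursday: May 29 2008.
Next Wednesday: Jun 4 2008.
Next Thursday: Jun 5 2008.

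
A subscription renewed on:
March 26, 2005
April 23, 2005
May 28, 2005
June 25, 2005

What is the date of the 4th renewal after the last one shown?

All dates are Saturdays, 28, 35, 28 days apart.
Specifically, the 4th Saturday of each month.
July 2005 — 4th Saturday is July 23, 2005.
4th Saturday of August 2005: August 27, 2005.
4th Saturday of September 2005: September 24, 2005.
October 2005 — 4th Saturday is October 22, 2005.

October 22, 2005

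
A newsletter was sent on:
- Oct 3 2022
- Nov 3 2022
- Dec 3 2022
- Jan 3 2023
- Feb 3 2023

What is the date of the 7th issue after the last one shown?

Sep 3 2023

Each date is the 3rd; the gaps (31, 30, 31, 31) track the month lengths.
The rule is the 3rd of each month.
Next: March 2023 → Mar 3 2023.
April 2023: Apr 3 2023.
May 2023: May 3 2023.
June 2023: Jun 3 2023.
July 2023: Jul 3 2023.
Next: August 2023 → Aug 3 2023.
September 2023: Sep 3 2023.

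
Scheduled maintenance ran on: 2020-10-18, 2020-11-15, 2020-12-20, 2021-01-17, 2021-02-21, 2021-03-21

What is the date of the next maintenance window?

2021-04-18

Gaps: 28, 35, 28, 35, 28 days — a mix of 28 and 35. Every date is a Sunday.
Each is the 3rd Sunday of its month.
April 2021 — 3rd Sunday is 2021-04-18.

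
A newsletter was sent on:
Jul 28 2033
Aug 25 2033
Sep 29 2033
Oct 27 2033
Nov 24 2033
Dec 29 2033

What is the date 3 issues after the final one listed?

All Thursdays; the gaps (28, 35, 28, 28, 35) vary with month length.
This is the last Thursday of each month.
Last Thursday of January 2034: Jan 26 2034.
Last Thursday of February 2034: Feb 23 2034.
Last Thursday of March 2034: Mar 30 2034.

Mar 30 2034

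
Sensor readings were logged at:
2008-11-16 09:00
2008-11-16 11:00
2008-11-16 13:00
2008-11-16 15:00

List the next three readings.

2008-11-16 17:00, 2008-11-16 19:00, 2008-11-16 21:00

Gaps: 2, 2, 2 hours — each event is 2 hours after the previous one.
2008-11-16 15:00 + 2 h = 2008-11-16 17:00.
2008-11-16 17:00 + 2 h = 2008-11-16 19:00.
2008-11-16 19:00 + 2 h = 2008-11-16 21:00.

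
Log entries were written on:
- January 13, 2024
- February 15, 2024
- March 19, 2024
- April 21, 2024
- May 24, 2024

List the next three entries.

June 26, 2024; July 29, 2024; August 31, 2024

Every event comes 33 days after the last (33, 33, 33, 33).
May 24, 2024 + 33 days = June 26, 2024.
June 26, 2024 + 33 days = July 29, 2024.
July 29, 2024 + 33 days = August 31, 2024.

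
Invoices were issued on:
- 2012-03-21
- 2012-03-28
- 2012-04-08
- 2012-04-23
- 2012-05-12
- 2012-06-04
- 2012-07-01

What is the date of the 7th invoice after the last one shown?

Intervals are 7, 11, 15, 19, 23, 27 days — an arithmetic progression with common difference 4.
Next gap: 31 days. 2012-07-01 + 31 days = 2012-08-01.
Next gap: 35 days. 2012-08-01 + 35 days = 2012-09-05.
Next gap: 39 days. 2012-09-05 + 39 days = 2012-10-14.
Next gap: 43 days. 2012-10-14 + 43 days = 2012-11-26.
Next gap: 47 days. 2012-11-26 + 47 days = 2013-01-12.
Next gap: 51 days. 2013-01-12 + 51 days = 2013-03-04.
Next gap: 55 days. 2013-03-04 + 55 days = 2013-04-28.

2013-04-28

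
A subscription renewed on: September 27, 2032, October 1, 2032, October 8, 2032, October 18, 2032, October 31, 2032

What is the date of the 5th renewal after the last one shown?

Gaps: 4, 7, 10, 13 days — each gap is 3 larger than the previous one.
Next gap: 16 days. October 31, 2032 + 16 days = November 16, 2032.
Next gap: 19 days. November 16, 2032 + 19 days = December 5, 2032.
Next gap: 22 days. December 5, 2032 + 22 days = December 27, 2032.
Next gap: 25 days. December 27, 2032 + 25 days = January 21, 2033.
Next gap: 28 days. January 21, 2033 + 28 days = February 18, 2033.

February 18, 2033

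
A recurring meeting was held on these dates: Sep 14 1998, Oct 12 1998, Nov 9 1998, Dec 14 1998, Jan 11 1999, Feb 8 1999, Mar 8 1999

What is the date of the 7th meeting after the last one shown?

Gaps: 28, 28, 35, 28, 28, 28 days — a mix of 28 and 35. Every date is a Monday.
Each is the 2nd Monday of its month.
2nd Monday of April 1999: Apr 12 1999.
May 1999 — 2nd Monday is May 10 1999.
2nd Monday of June 1999: Jun 14 1999.
2nd Monday of July 1999: Jul 12 1999.
August 1999 — 2nd Monday is Aug 9 1999.
2nd Monday of September 1999: Sep 13 1999.
2nd Monday of October 1999: Oct 11 1999.

Oct 11 1999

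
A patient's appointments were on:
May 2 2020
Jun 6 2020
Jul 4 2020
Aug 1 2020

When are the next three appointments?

Sep 5 2020, Oct 3 2020, Nov 7 2020

All dates are Saturdays, 35, 28, 28 days apart.
Specifically, the 1st Saturday of each month.
September 2020 — 1st Saturday is Sep 5 2020.
October 2020 — 1st Saturday is Oct 3 2020.
November 2020 — 1st Saturday is Nov 7 2020.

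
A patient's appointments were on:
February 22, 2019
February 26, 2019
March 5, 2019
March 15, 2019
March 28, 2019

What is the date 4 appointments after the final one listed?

Gaps: 4, 7, 10, 13 days — each gap is 3 larger than the previous one.
Next gap: 16 days. March 28, 2019 + 16 days = April 13, 2019.
Next gap: 19 days. April 13, 2019 + 19 days = May 2, 2019.
Next gap: 22 days. May 2, 2019 + 22 days = May 24, 2019.
Next gap: 25 days. May 24, 2019 + 25 days = June 18, 2019.

June 18, 2019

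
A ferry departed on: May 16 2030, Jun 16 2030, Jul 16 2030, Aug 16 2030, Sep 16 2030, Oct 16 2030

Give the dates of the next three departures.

Nov 16 2030, Dec 16 2030, Jan 16 2031

The day-of-month is always 16 (31, 30, 31, 31, 30 days between events).
So this recurs on the 16th of each month.
November 2030: Nov 16 2030.
Next: December 2030 → Dec 16 2030.
Next: January 2031 → Jan 16 2031.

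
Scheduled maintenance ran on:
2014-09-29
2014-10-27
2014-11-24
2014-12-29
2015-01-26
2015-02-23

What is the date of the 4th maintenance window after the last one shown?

Every date is a Monday; gaps 28, 28, 35, 28, 28 days.
Each is the last Monday of its month (at least one falls on the 29th or later, ruling out '4th Monday').
Last Monday of March 2015: 2015-03-30.
April 2015 ends with Monday 2015-04-27.
May 2015 ends with Monday 2015-05-25.
Last Monday of June 2015: 2015-06-29.

2015-06-29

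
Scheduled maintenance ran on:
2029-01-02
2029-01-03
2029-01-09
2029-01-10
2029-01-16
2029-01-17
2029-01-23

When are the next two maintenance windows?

2029-01-24, 2029-01-30

Every event lands on a Tuesday or Wednesday (gaps cycle 1, 6, 1, 6, 1, 6).
So the schedule is: every Tuesday and Wednesday.
Next Wednesday: 2029-01-24.
The following Tuesday is 2029-01-30.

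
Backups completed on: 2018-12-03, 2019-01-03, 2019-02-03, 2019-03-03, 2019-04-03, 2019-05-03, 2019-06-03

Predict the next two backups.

Gaps: 31, 31, 28, 31, 30, 31 days — not constant. Every event is on the 3rd of the month.
Pattern: the 3rd of each month.
Next: July 2019 → 2019-07-03.
August 2019: 2019-08-03.

2019-07-03, 2019-08-03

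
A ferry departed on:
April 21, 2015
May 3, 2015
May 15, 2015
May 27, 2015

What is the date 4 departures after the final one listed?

The spacing is 12, 12, 12 days — always 12 days.
May 27, 2015 + 12 days = June 8, 2015.
June 8, 2015 + 12 days = June 20, 2015.
June 20, 2015 + 12 days = July 2, 2015.
July 2, 2015 + 12 days = July 14, 2015.

July 14, 2015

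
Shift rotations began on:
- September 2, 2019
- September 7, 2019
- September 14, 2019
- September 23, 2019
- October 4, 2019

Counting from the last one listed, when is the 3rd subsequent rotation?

November 18, 2019

Gaps: 5, 7, 9, 11 days — each gap is 2 larger than the previous one.
Next gap: 13 days. October 4, 2019 + 13 days = October 17, 2019.
Next gap: 15 days. October 17, 2019 + 15 days = November 1, 2019.
Next gap: 17 days. November 1, 2019 + 17 days = November 18, 2019.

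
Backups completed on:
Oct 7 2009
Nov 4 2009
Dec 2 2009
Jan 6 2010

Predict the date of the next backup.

Feb 3 2010

These are Wednesdays at 28- or 35-day spacing (28, 28, 35).
The pattern: 1st Wednesday of the month.
February 2010 — 1st Wednesday is Feb 3 2010.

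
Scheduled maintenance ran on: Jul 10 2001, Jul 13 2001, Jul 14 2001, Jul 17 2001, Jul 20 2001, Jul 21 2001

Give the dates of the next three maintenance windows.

Jul 24 2001, Jul 27 2001, Jul 28 2001

The gap pattern 3, 1, 3, 3, 1 repeats every 3 events.
These are the Tuesdays, Fridays and Saturdays of each week.
The following Tuesday is Jul 24 2001.
Next Friday: Jul 27 2001.
Next Saturday: Jul 28 2001.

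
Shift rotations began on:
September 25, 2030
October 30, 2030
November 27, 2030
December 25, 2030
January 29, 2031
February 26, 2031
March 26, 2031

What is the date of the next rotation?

April 30, 2031

These are Wednesdays with 35, 28, 28, 35, 28, 28-day gaps.
Each is the final Wednesday of its month — October 30, 2030 is past the 28th, so '4th Wednesday' doesn't fit.
Last Wednesday of April 2031: April 30, 2031.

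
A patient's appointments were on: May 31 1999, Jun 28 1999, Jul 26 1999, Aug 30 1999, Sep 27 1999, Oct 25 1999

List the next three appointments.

Nov 29 1999, Dec 27 1999, Jan 31 2000

Every date is a Monday; gaps 28, 28, 35, 28, 28 days.
Each is the last Monday of its month (at least one falls on the 29th or later, ruling out '4th Monday').
Last Monday of November 1999: Nov 29 1999.
December 1999 ends with Monday Dec 27 1999.
January 2000 ends with Monday Jan 31 2000.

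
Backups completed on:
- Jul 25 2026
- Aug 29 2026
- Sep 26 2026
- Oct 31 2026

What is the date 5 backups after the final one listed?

Mar 27 2027

Every date is a Saturday; gaps 35, 28, 35 days.
Each is the last Saturday of its month (at least one falls on the 29th or later, ruling out '4th Saturday').
November 2026 ends with Saturday Nov 28 2026.
December 2026 ends with Saturday Dec 26 2026.
Last Saturday of January 2027: Jan 30 2027.
February 2027 ends with Saturday Feb 27 2027.
Last Saturday of March 2027: Mar 27 2027.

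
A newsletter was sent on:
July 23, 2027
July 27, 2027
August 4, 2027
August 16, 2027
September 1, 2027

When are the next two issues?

The spacing grows by 4 each time: 4, 8, 12, 16 days.
Next gap: 20 days. September 1, 2027 + 20 days = September 21, 2027.
Next gap: 24 days. September 21, 2027 + 24 days = October 15, 2027.

September 21, 2027; October 15, 2027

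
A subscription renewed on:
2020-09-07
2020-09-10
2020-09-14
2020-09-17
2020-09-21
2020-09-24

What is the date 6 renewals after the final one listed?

The gap pattern 3, 4, 3, 4, 3 repeats every 2 events.
These are the Mondays and Thursdays of each week.
Next Monday: 2020-09-28.
Next Thursday: 2020-10-01.
Next Monday: 2020-10-05.
Next Thursday: 2020-10-08.
The following Monday is 2020-10-12.
Next Thursday: 2020-10-15.

2020-10-15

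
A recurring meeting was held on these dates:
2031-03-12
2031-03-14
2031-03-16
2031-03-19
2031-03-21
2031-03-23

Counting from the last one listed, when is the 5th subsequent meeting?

Every event lands on a Wednesday or Friday or Sunday (gaps cycle 2, 2, 3, 2, 2).
So the schedule is: every Wednesday, Friday and Sunday.
The following Wednesday is 2031-03-26.
Next Friday: 2031-03-28.
Next Sunday: 2031-03-30.
Next Wednesday: 2031-04-02.
The following Friday is 2031-04-04.

2031-04-04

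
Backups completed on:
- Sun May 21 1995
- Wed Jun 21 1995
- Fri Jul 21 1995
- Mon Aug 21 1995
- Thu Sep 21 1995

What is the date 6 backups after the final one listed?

Thu Mar 21 1996

Gaps: 31, 30, 31, 31 days — not constant. Every event is on the 21st of the month.
Pattern: the 21st of each month.
Next: October 1995 → Sat Oct 21 1995.
November 1995: Tue Nov 21 1995.
Next: December 1995 → Thu Dec 21 1995.
Next: January 1996 → Sun Jan 21 1996.
Next: February 1996 → Wed Feb 21 1996.
Next: March 1996 → Thu Mar 21 1996.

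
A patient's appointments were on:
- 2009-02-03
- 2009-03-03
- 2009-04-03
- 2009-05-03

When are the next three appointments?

Each date is the 3rd; the gaps (28, 31, 30) track the month lengths.
The rule is the 3rd of each month.
June 2009: 2009-06-03.
Next: July 2009 → 2009-07-03.
Next: August 2009 → 2009-08-03.

2009-06-03, 2009-07-03, 2009-08-03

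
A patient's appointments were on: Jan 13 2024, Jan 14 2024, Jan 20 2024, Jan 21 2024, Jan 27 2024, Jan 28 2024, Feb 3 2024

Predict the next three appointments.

Feb 4 2024, Feb 10 2024, Feb 11 2024

Every event lands on a Saturday or Sunday (gaps cycle 1, 6, 1, 6, 1, 6).
So the schedule is: every Saturday and Sunday.
The following Sunday is Feb 4 2024.
Next Saturday: Feb 10 2024.
Next Sunday: Feb 11 2024.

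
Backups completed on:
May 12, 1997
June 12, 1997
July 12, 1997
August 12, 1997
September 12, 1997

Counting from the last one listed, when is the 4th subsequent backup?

Each date is the 12th; the gaps (31, 30, 31, 31) track the month lengths.
The rule is the 12th of each month.
October 1997: October 12, 1997.
Next: November 1997 → November 12, 1997.
December 1997: December 12, 1997.
Next: January 1998 → January 12, 1998.

January 12, 1998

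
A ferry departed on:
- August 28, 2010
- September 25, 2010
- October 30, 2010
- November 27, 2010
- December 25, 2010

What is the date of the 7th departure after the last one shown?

July 30, 2011

Every date is a Saturday; gaps 28, 35, 28, 28 days.
Each is the last Saturday of its month (at least one falls on the 29th or later, ruling out '4th Saturday').
January 2011 ends with Saturday January 29, 2011.
Last Saturday of February 2011: February 26, 2011.
March 2011 ends with Saturday March 26, 2011.
April 2011 ends with Saturday April 30, 2011.
Last Saturday of May 2011: May 28, 2011.
Last Saturday of June 2011: June 25, 2011.
Last Saturday of July 2011: July 30, 2011.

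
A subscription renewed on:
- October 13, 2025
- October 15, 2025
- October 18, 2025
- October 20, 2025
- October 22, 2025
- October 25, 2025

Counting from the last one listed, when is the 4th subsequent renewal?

The gap pattern 2, 3, 2, 2, 3 repeats every 3 events.
These are the Mondays, Wednesdays and Saturdays of each week.
Next Monday: October 27, 2025.
Next Wednesday: October 29, 2025.
Next Saturday: November 1, 2025.
Next Monday: November 3, 2025.

November 3, 2025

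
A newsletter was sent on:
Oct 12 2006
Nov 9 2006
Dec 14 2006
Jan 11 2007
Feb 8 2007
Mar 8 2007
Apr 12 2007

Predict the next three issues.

May 10 2007, Jun 14 2007, Jul 12 2007

These are Thursdays at 28- or 35-day spacing (28, 35, 28, 28, 28, 35).
The pattern: 2nd Thursday of the month.
2nd Thursday of May 2007: May 10 2007.
2nd Thursday of June 2007: Jun 14 2007.
2nd Thursday of July 2007: Jul 12 2007.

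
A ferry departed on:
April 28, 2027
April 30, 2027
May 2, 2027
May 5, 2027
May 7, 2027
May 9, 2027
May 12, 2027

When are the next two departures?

May 14, 2027; May 16, 2027

Every event lands on a Wednesday or Friday or Sunday (gaps cycle 2, 2, 3, 2, 2, 3).
So the schedule is: every Wednesday, Friday and Sunday.
The following Friday is May 14, 2027.
The following Sunday is May 16, 2027.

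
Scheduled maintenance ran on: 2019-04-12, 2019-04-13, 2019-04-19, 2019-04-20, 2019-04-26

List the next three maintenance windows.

The gap pattern 1, 6, 1, 6 repeats every 2 events.
These are the Fridays and Saturdays of each week.
The following Saturday is 2019-04-27.
Next Friday: 2019-05-03.
Next Saturday: 2019-05-04.

2019-04-27, 2019-05-03, 2019-05-04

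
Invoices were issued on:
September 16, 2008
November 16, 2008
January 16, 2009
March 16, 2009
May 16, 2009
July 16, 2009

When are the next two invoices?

The day-of-month is always 16 (61, 61, 59, 61, 61 days between events).
So this recurs on the 16th of every 2 months.
September 2009: September 16, 2009.
Next: November 2009 → November 16, 2009.

September 16, 2009; November 16, 2009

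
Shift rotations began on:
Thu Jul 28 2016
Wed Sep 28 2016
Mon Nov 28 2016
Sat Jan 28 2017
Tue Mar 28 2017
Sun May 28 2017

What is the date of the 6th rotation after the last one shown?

Gaps: 62, 61, 61, 59, 61 days — not constant. Every event is on the 28th of the month.
Pattern: the 28th of every 2 months.
July 2017: Fri Jul 28 2017.
September 2017: Thu Sep 28 2017.
Next: November 2017 → Tue Nov 28 2017.
January 2018: Sun Jan 28 2018.
March 2018: Wed Mar 28 2018.
May 2018: Mon May 28 2018.

Mon May 28 2018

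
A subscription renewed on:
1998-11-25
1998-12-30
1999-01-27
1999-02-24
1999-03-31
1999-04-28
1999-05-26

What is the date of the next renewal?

1999-06-30

All Wednesdays; the gaps (35, 28, 28, 35, 28, 28) vary with month length.
This is the last Wednesday of each month.
Last Wednesday of June 1999: 1999-06-30.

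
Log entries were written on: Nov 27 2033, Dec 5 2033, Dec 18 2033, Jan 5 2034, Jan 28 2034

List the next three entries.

Gaps: 8, 13, 18, 23 days — each gap is 5 larger than the previous one.
Next gap: 28 days. Jan 28 2034 + 28 days = Feb 25 2034.
Next gap: 33 days. Feb 25 2034 + 33 days = Mar 30 2034.
Next gap: 38 days. Mar 30 2034 + 38 days = May 7 2034.

Feb 25 2034, Mar 30 2034, May 7 2034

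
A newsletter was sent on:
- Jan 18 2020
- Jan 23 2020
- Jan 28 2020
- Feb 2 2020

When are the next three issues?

Feb 7 2020, Feb 12 2020, Feb 17 2020

Every event comes 5 days after the last (5, 5, 5).
Feb 2 2020 + 5 days = Feb 7 2020.
Feb 7 2020 + 5 days = Feb 12 2020.
Feb 12 2020 + 5 days = Feb 17 2020.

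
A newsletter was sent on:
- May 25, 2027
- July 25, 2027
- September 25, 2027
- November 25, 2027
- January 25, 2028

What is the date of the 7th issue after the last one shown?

Each date is the 25th; the gaps (61, 62, 61, 61) track the month lengths.
The rule is the 25th of every 2 months.
Next: March 2028 → March 25, 2028.
May 2028: May 25, 2028.
Next: July 2028 → July 25, 2028.
September 2028: September 25, 2028.
Next: November 2028 → November 25, 2028.
January 2029: January 25, 2029.
March 2029: March 25, 2029.

March 25, 2029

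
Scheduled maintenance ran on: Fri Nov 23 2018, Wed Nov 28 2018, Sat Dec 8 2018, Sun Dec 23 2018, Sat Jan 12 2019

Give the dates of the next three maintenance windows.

The spacing grows by 5 each time: 5, 10, 15, 20 days.
Next gap: 25 days. Sat Jan 12 2019 + 25 days = Wed Feb 6 2019.
Next gap: 30 days. Wed Feb 6 2019 + 30 days = Fri Mar 8 2019.
Next gap: 35 days. Fri Mar 8 2019 + 35 days = Fri Apr 12 2019.

Wed Feb 6 2019, Fri Mar 8 2019, Fri Apr 12 2019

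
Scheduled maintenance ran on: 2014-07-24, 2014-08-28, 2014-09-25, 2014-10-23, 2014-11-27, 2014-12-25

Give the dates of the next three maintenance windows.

These are Thursdays at 28- or 35-day spacing (35, 28, 28, 35, 28).
The pattern: 4th Thursday of the month.
4th Thursday of January 2015: 2015-01-22.
4th Thursday of February 2015: 2015-02-26.
4th Thursday of March 2015: 2015-03-26.

2015-01-22, 2015-02-26, 2015-03-26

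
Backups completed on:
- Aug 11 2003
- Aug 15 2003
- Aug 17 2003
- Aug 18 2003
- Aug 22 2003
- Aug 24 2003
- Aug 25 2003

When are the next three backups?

Every event lands on a Monday or Friday or Sunday (gaps cycle 4, 2, 1, 4, 2, 1).
So the schedule is: every Monday, Friday and Sunday.
Next Friday: Aug 29 2003.
Next Sunday: Aug 31 2003.
Next Monday: Sep 1 2003.

Aug 29 2003, Aug 31 2003, Sep 1 2003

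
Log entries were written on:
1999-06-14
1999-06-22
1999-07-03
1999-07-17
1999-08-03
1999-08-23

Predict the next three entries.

Gaps: 8, 11, 14, 17, 20 days — each gap is 3 larger than the previous one.
Next gap: 23 days. 1999-08-23 + 23 days = 1999-09-15.
Next gap: 26 days. 1999-09-15 + 26 days = 1999-10-11.
Next gap: 29 days. 1999-10-11 + 29 days = 1999-11-09.

1999-09-15, 1999-10-11, 1999-11-09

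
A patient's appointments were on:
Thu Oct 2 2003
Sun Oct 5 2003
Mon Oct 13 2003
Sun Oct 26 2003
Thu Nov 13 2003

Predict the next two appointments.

Gaps: 3, 8, 13, 18 days — each gap is 5 larger than the previous one.
Next gap: 23 days. Thu Nov 13 2003 + 23 days = Sat Dec 6 2003.
Next gap: 28 days. Sat Dec 6 2003 + 28 days = Sat Jan 3 2004.

Sat Dec 6 2003, Sat Jan 3 2004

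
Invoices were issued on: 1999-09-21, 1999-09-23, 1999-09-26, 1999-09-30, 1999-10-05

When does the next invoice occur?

The spacing grows by 1 each time: 2, 3, 4, 5 days.
Next gap: 6 days. 1999-10-05 + 6 days = 1999-10-11.

1999-10-11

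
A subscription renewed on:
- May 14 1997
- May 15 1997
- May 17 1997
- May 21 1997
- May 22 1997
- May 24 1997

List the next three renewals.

The gap pattern 1, 2, 4, 1, 2 repeats every 3 events.
These are the Wednesdays, Thursdays and Saturdays of each week.
The following Wednesday is May 28 1997.
The following Thursday is May 29 1997.
Next Saturday: May 31 1997.

May 28 1997, May 29 1997, May 31 1997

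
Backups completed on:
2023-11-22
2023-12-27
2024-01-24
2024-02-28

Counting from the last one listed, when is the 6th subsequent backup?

2024-08-28

Gaps: 35, 28, 35 days — a mix of 28 and 35. Every date is a Wednesday.
Each is the 4th Wednesday of its month.
4th Wednesday of March 2024: 2024-03-27.
April 2024 — 4th Wednesday is 2024-04-24.
May 2024 — 4th Wednesday is 2024-05-22.
June 2024 — 4th Wednesday is 2024-06-26.
July 2024 — 4th Wednesday is 2024-07-24.
4th Wednesday of August 2024: 2024-08-28.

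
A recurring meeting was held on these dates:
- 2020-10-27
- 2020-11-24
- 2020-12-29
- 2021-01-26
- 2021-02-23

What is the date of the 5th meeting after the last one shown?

Every date is a Tuesday; gaps 28, 35, 28, 28 days.
Each is the last Tuesday of its month (at least one falls on the 29th or later, ruling out '4th Tuesday').
Last Tuesday of March 2021: 2021-03-30.
April 2021 ends with Tuesday 2021-04-27.
May 2021 ends with Tuesday 2021-05-25.
Last Tuesday of June 2021: 2021-06-29.
Last Tuesday of July 2021: 2021-07-27.

2021-07-27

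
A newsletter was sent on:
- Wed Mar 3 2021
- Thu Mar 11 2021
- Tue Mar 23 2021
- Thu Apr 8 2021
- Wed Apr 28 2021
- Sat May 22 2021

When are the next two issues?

Intervals are 8, 12, 16, 20, 24 days — an arithmetic progression with common difference 4.
Next gap: 28 days. Sat May 22 2021 + 28 days = Sat Jun 19 2021.
Next gap: 32 days. Sat Jun 19 2021 + 32 days = Wed Jul 21 2021.

Sat Jun 19 2021, Wed Jul 21 2021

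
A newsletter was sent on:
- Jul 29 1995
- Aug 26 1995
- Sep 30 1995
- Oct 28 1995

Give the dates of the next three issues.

Nov 25 1995, Dec 30 1995, Jan 27 1996

These are Saturdays with 28, 35, 28-day gaps.
Each is the final Saturday of its month — Jul 29 1995 is past the 28th, so '4th Saturday' doesn't fit.
November 1995 ends with Saturday Nov 25 1995.
Last Saturday of December 1995: Dec 30 1995.
Last Saturday of January 1996: Jan 27 1996.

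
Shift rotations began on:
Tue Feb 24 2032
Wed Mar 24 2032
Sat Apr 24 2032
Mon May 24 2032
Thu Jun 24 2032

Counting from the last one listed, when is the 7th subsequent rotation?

Gaps: 29, 31, 30, 31 days — not constant. Every event is on the 24th of the month.
Pattern: the 24th of each month.
July 2032: Sat Jul 24 2032.
August 2032: Tue Aug 24 2032.
Next: September 2032 → Fri Sep 24 2032.
October 2032: Sun Oct 24 2032.
Next: November 2032 → Wed Nov 24 2032.
December 2032: Fri Dec 24 2032.
Next: January 2033 → Mon Jan 24 2033.

Mon Jan 24 2033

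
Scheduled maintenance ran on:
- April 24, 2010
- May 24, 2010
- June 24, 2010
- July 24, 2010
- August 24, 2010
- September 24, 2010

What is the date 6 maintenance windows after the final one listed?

March 24, 2011

Gaps: 30, 31, 30, 31, 31 days — not constant. Every event is on the 24th of the month.
Pattern: the 24th of each month.
Next: October 2010 → October 24, 2010.
November 2010: November 24, 2010.
December 2010: December 24, 2010.
Next: January 2011 → January 24, 2011.
February 2011: February 24, 2011.
Next: March 2011 → March 24, 2011.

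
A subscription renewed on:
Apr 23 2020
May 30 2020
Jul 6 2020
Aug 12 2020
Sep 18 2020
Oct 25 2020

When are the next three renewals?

Dec 1 2020, Jan 7 2021, Feb 13 2021

Every event comes 37 days after the last (37, 37, 37, 37, 37).
Oct 25 2020 + 37 days = Dec 1 2020.
Dec 1 2020 + 37 days = Jan 7 2021.
Jan 7 2021 + 37 days = Feb 13 2021.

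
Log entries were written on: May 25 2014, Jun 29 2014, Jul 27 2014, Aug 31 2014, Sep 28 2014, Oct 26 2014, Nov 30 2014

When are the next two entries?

All Sundays; the gaps (35, 28, 35, 28, 28, 35) vary with month length.
This is the last Sunday of each month.
Last Sunday of December 2014: Dec 28 2014.
January 2015 ends with Sunday Jan 25 2015.

Dec 28 2014, Jan 25 2015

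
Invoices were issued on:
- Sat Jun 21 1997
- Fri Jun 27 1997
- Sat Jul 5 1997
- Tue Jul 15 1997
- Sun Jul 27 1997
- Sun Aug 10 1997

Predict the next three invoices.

The spacing grows by 2 each time: 6, 8, 10, 12, 14 days.
Next gap: 16 days. Sun Aug 10 1997 + 16 days = Tue Aug 26 1997.
Next gap: 18 days. Tue Aug 26 1997 + 18 days = Sat Sep 13 1997.
Next gap: 20 days. Sat Sep 13 1997 + 20 days = Fri Oct 3 1997.

Tue Aug 26 1997, Sat Sep 13 1997, Fri Oct 3 1997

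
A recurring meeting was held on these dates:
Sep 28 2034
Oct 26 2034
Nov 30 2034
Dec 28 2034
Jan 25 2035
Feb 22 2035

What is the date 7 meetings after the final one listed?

Every date is a Thursday; gaps 28, 35, 28, 28, 28 days.
Each is the last Thursday of its month (at least one falls on the 29th or later, ruling out '4th Thursday').
March 2035 ends with Thursday Mar 29 2035.
Last Thursday of April 2035: Apr 26 2035.
May 2035 ends with Thursday May 31 2035.
Last Thursday of June 2035: Jun 28 2035.
July 2035 ends with Thursday Jul 26 2035.
Last Thursday of August 2035: Aug 30 2035.
Last Thursday of September 2035: Sep 27 2035.

Sep 27 2035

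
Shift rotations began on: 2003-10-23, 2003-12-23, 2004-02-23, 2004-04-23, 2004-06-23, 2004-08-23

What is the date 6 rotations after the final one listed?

Each date is the 23rd; the gaps (61, 62, 60, 61, 61) track the month lengths.
The rule is the 23rd of every 2 months.
October 2004: 2004-10-23.
Next: December 2004 → 2004-12-23.
Next: February 2005 → 2005-02-23.
Next: April 2005 → 2005-04-23.
June 2005: 2005-06-23.
Next: August 2005 → 2005-08-23.

2005-08-23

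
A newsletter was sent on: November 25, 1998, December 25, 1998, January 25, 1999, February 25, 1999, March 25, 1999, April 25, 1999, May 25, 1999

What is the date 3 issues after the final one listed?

August 25, 1999

Each date is the 25th; the gaps (30, 31, 31, 28, 31, 30) track the month lengths.
The rule is the 25th of each month.
June 1999: June 25, 1999.
Next: July 1999 → July 25, 1999.
Next: August 1999 → August 25, 1999.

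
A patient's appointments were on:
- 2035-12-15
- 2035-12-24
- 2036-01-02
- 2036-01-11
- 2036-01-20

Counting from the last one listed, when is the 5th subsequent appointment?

2036-03-05

Every event comes 9 days after the last (9, 9, 9, 9).
2036-01-20 + 9 days = 2036-01-29.
2036-01-29 + 9 days = 2036-02-07.
2036-02-07 + 9 days = 2036-02-16.
2036-02-16 + 9 days = 2036-02-25.
2036-02-25 + 9 days = 2036-03-05.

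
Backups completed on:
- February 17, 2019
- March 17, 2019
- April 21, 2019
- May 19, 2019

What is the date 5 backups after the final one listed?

October 20, 2019

Gaps: 28, 35, 28 days — a mix of 28 and 35. Every date is a Sunday.
Each is the 3rd Sunday of its month.
June 2019 — 3rd Sunday is June 16, 2019.
July 2019 — 3rd Sunday is July 21, 2019.
August 2019 — 3rd Sunday is August 18, 2019.
3rd Sunday of September 2019: September 15, 2019.
October 2019 — 3rd Sunday is October 20, 2019.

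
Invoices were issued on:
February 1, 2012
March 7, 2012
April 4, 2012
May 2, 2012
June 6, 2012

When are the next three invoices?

Gaps: 35, 28, 28, 35 days — a mix of 28 and 35. Every date is a Wednesday.
Each is the 1st Wednesday of its month.
1st Wednesday of July 2012: July 4, 2012.
1st Wednesday of August 2012: August 1, 2012.
September 2012 — 1st Wednesday is September 5, 2012.

July 4, 2012; August 1, 2012; September 5, 2012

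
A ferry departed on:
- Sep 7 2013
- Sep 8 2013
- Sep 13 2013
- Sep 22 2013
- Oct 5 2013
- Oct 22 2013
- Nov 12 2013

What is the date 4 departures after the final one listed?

Mar 16 2014

Gaps: 1, 5, 9, 13, 17, 21 days — each gap is 4 larger than the previous one.
Next gap: 25 days. Nov 12 2013 + 25 days = Dec 7 2013.
Next gap: 29 days. Dec 7 2013 + 29 days = Jan 5 2014.
Next gap: 33 days. Jan 5 2014 + 33 days = Feb 7 2014.
Next gap: 37 days. Feb 7 2014 + 37 days = Mar 16 2014.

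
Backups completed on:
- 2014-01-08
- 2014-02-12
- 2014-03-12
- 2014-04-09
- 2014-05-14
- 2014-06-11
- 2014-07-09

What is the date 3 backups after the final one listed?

These are Wednesdays at 28- or 35-day spacing (35, 28, 28, 35, 28, 28).
The pattern: 2nd Wednesday of the month.
2nd Wednesday of August 2014: 2014-08-13.
September 2014 — 2nd Wednesday is 2014-09-10.
October 2014 — 2nd Wednesday is 2014-10-08.

2014-10-08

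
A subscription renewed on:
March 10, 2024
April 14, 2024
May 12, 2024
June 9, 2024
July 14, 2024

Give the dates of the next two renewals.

August 11, 2024; September 8, 2024

All dates are Sundays, 35, 28, 28, 35 days apart.
Specifically, the 2nd Sunday of each month.
August 2024 — 2nd Sunday is August 11, 2024.
September 2024 — 2nd Sunday is September 8, 2024.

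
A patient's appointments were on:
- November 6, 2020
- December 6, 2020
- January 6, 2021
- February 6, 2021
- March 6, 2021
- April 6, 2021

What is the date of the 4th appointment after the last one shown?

August 6, 2021

The day-of-month is always 6 (30, 31, 31, 28, 31 days between events).
So this recurs on the 6th of each month.
May 2021: May 6, 2021.
Next: June 2021 → June 6, 2021.
Next: July 2021 → July 6, 2021.
August 2021: August 6, 2021.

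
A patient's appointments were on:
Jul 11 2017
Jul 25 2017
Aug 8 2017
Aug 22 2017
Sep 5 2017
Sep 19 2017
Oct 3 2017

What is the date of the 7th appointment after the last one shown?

Gaps between consecutive events: 14, 14, 14, 14, 14, 14 days — a constant 14-day interval.
Oct 3 2017 + 14 days = Oct 17 2017.
Oct 17 2017 + 14 days = Oct 31 2017.
Oct 31 2017 + 14 days = Nov 14 2017.
Nov 14 2017 + 14 days = Nov 28 2017.
Nov 28 2017 + 14 days = Dec 12 2017.
Dec 12 2017 + 14 days = Dec 26 2017.
Dec 26 2017 + 14 days = Jan 9 2018.

Jan 9 2018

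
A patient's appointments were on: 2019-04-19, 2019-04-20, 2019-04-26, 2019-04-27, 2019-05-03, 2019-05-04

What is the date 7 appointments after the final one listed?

The gap pattern 1, 6, 1, 6, 1 repeats every 2 events.
These are the Fridays and Saturdays of each week.
The following Friday is 2019-05-10.
The following Saturday is 2019-05-11.
Next Friday: 2019-05-17.
The following Saturday is 2019-05-18.
Next Friday: 2019-05-24.
Next Saturday: 2019-05-25.
Next Friday: 2019-05-31.

2019-05-31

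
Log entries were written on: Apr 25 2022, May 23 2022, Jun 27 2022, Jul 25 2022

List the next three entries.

All dates are Mondays, 28, 35, 28 days apart.
Specifically, the 4th Monday of each month.
August 2022 — 4th Monday is Aug 22 2022.
September 2022 — 4th Monday is Sep 26 2022.
October 2022 — 4th Monday is Oct 24 2022.

Aug 22 2022, Sep 26 2022, Oct 24 2022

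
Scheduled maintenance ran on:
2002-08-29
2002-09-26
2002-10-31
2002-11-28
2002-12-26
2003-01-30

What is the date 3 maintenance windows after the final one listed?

Every date is a Thursday; gaps 28, 35, 28, 28, 35 days.
Each is the last Thursday of its month (at least one falls on the 29th or later, ruling out '4th Thursday').
Last Thursday of February 2003: 2003-02-27.
March 2003 ends with Thursday 2003-03-27.
April 2003 ends with Thursday 2003-04-24.

2003-04-24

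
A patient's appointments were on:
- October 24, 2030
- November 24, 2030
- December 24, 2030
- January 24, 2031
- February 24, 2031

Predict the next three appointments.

March 24, 2031; April 24, 2031; May 24, 2031

Gaps: 31, 30, 31, 31 days — not constant. Every event is on the 24th of the month.
Pattern: the 24th of each month.
Next: March 2031 → March 24, 2031.
April 2031: April 24, 2031.
May 2031: May 24, 2031.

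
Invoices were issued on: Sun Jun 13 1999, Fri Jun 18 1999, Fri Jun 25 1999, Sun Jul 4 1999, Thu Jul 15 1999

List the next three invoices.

Wed Jul 28 1999, Thu Aug 12 1999, Sun Aug 29 1999

The spacing grows by 2 each time: 5, 7, 9, 11 days.
Next gap: 13 days. Thu Jul 15 1999 + 13 days = Wed Jul 28 1999.
Next gap: 15 days. Wed Jul 28 1999 + 15 days = Thu Aug 12 1999.
Next gap: 17 days. Thu Aug 12 1999 + 17 days = Sun Aug 29 1999.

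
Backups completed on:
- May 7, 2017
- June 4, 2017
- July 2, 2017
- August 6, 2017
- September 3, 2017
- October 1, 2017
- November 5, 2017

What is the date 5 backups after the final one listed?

April 1, 2018

All dates are Sundays, 28, 28, 35, 28, 28, 35 days apart.
Specifically, the 1st Sunday of each month.
1st Sunday of December 2017: December 3, 2017.
1st Sunday of January 2018: January 7, 2018.
1st Sunday of February 2018: February 4, 2018.
March 2018 — 1st Sunday is March 4, 2018.
April 2018 — 1st Sunday is April 1, 2018.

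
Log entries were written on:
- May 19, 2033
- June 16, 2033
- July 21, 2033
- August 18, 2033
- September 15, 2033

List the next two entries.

These are Thursdays at 28- or 35-day spacing (28, 35, 28, 28).
The pattern: 3rd Thursday of the month.
3rd Thursday of October 2033: October 20, 2033.
November 2033 — 3rd Thursday is November 17, 2033.

October 20, 2033; November 17, 2033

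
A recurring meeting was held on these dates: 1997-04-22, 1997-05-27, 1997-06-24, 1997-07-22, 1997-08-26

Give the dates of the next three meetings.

These are Tuesdays at 28- or 35-day spacing (35, 28, 28, 35).
The pattern: 4th Tuesday of the month.
4th Tuesday of September 1997: 1997-09-23.
4th Tuesday of October 1997: 1997-10-28.
4th Tuesday of November 1997: 1997-11-25.

1997-09-23, 1997-10-28, 1997-11-25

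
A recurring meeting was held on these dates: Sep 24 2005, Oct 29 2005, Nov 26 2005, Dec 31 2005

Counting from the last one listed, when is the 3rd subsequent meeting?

These are Saturdays with 35, 28, 35-day gaps.
Each is the final Saturday of its month — Oct 29 2005 is past the 28th, so '4th Saturday' doesn't fit.
Last Saturday of January 2006: Jan 28 2006.
Last Saturday of February 2006: Feb 25 2006.
Last Saturday of March 2006: Mar 25 2006.

Mar 25 2006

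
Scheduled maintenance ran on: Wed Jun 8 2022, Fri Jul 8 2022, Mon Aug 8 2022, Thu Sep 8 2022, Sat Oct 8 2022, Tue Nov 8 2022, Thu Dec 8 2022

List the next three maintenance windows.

Sun Jan 8 2023, Wed Feb 8 2023, Wed Mar 8 2023

The day-of-month is always 8 (30, 31, 31, 30, 31, 30 days between events).
So this recurs on the 8th of each month.
Next: January 2023 → Sun Jan 8 2023.
February 2023: Wed Feb 8 2023.
March 2023: Wed Mar 8 2023.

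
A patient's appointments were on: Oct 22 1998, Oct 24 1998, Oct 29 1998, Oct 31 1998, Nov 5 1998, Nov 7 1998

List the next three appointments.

Nov 12 1998, Nov 14 1998, Nov 19 1998

Gaps: 2, 5, 2, 5, 2 days — not constant, but cyclic with period 2.
The events fall on every Thursday and Saturday.
Next Thursday: Nov 12 1998.
Next Saturday: Nov 14 1998.
The following Thursday is Nov 19 1998.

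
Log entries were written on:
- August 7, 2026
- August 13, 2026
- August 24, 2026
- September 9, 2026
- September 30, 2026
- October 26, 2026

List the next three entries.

Intervals are 6, 11, 16, 21, 26 days — an arithmetic progression with common difference 5.
Next gap: 31 days. October 26, 2026 + 31 days = November 26, 2026.
Next gap: 36 days. November 26, 2026 + 36 days = January 1, 2027.
Next gap: 41 days. January 1, 2027 + 41 days = February 11, 2027.

November 26, 2026; January 1, 2027; February 11, 2027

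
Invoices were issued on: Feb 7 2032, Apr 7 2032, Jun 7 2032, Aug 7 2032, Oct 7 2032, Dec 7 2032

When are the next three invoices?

Feb 7 2033, Apr 7 2033, Jun 7 2033

The day-of-month is always 7 (60, 61, 61, 61, 61 days between events).
So this recurs on the 7th of every 2 months.
Next: February 2033 → Feb 7 2033.
April 2033: Apr 7 2033.
Next: June 2033 → Jun 7 2033.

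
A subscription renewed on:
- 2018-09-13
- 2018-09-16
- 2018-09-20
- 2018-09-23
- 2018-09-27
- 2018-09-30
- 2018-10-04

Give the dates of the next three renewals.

2018-10-07, 2018-10-11, 2018-10-14

Every event lands on a Thursday or Sunday (gaps cycle 3, 4, 3, 4, 3, 4).
So the schedule is: every Thursday and Sunday.
Next Sunday: 2018-10-07.
The following Thursday is 2018-10-11.
Next Sunday: 2018-10-14.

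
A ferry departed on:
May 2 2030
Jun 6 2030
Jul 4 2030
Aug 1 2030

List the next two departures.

Gaps: 35, 28, 28 days — a mix of 28 and 35. Every date is a Thursday.
Each is the 1st Thursday of its month.
September 2030 — 1st Thursday is Sep 5 2030.
1st Thursday of October 2030: Oct 3 2030.

Sep 5 2030, Oct 3 2030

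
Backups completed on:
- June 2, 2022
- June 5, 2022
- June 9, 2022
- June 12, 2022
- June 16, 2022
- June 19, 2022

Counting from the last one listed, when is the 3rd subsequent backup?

June 30, 2022

Every event lands on a Thursday or Sunday (gaps cycle 3, 4, 3, 4, 3).
So the schedule is: every Thursday and Sunday.
The following Thursday is June 23, 2022.
The following Sunday is June 26, 2022.
Next Thursday: June 30, 2022.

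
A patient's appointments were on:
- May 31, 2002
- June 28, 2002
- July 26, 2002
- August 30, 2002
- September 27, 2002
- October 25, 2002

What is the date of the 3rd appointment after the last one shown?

These are Fridays with 28, 28, 35, 28, 28-day gaps.
Each is the final Friday of its month — May 31, 2002 is past the 28th, so '4th Friday' doesn't fit.
Last Friday of November 2002: November 29, 2002.
December 2002 ends with Friday December 27, 2002.
Last Friday of January 2003: January 31, 2003.

January 31, 2003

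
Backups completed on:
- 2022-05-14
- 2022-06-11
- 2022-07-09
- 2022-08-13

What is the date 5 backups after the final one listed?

2023-01-14

Gaps: 28, 28, 35 days — a mix of 28 and 35. Every date is a Saturday.
Each is the 2nd Saturday of its month.
2nd Saturday of September 2022: 2022-09-10.
2nd Saturday of October 2022: 2022-10-08.
2nd Saturday of November 2022: 2022-11-12.
2nd Saturday of December 2022: 2022-12-10.
January 2023 — 2nd Saturday is 2023-01-14.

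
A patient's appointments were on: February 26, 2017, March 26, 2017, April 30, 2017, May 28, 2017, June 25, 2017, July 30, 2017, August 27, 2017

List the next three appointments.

All Sundays; the gaps (28, 35, 28, 28, 35, 28) vary with month length.
This is the last Sunday of each month.
September 2017 ends with Sunday September 24, 2017.
October 2017 ends with Sunday October 29, 2017.
Last Sunday of November 2017: November 26, 2017.

September 24, 2017; October 29, 2017; November 26, 2017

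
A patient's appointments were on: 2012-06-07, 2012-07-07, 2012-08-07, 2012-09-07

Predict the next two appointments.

Each date is the 7th; the gaps (30, 31, 31) track the month lengths.
The rule is the 7th of each month.
October 2012: 2012-10-07.
Next: November 2012 → 2012-11-07.

2012-10-07, 2012-11-07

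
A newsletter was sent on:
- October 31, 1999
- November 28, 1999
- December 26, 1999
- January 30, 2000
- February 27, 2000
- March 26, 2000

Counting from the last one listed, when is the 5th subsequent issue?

These are Sundays with 28, 28, 35, 28, 28-day gaps.
Each is the final Sunday of its month — October 31, 1999 is past the 28th, so '4th Sunday' doesn't fit.
Last Sunday of April 2000: April 30, 2000.
Last Sunday of May 2000: May 28, 2000.
Last Sunday of June 2000: June 25, 2000.
July 2000 ends with Sunday July 30, 2000.
Last Sunday of August 2000: August 27, 2000.

August 27, 2000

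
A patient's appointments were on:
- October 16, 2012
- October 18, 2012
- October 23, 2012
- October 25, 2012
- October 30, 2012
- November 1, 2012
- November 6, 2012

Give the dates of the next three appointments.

November 8, 2012; November 13, 2012; November 15, 2012

The gap pattern 2, 5, 2, 5, 2, 5 repeats every 2 events.
These are the Tuesdays and Thursdays of each week.
Next Thursday: November 8, 2012.
The following Tuesday is November 13, 2012.
The following Thursday is November 15, 2012.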